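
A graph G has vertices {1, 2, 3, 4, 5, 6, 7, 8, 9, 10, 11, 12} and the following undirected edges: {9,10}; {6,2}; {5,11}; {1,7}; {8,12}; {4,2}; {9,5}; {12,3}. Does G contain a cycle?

The graph has 12 vertices, 8 edges, and 4 connected components.
A forest on 12 vertices with 4 components has exactly 8 edges, which matches — so no cycle.

No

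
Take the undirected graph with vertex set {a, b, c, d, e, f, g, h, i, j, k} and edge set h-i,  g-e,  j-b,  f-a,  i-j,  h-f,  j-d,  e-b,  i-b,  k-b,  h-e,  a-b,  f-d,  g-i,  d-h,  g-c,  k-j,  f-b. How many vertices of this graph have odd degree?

Degrees: a:2, b:6, c:1, d:3, e:3, f:4, g:3, h:4, i:4, j:4, k:2
Odd-degree vertices: c, d, e, g.

4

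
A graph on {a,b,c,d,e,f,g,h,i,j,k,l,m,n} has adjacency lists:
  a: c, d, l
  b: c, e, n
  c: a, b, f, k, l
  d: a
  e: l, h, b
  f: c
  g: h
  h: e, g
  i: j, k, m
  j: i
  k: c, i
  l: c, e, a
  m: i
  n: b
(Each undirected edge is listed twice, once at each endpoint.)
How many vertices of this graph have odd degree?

12

Degrees: a:3, b:3, c:5, d:1, e:3, f:1, g:1, h:2, i:3, j:1, k:2, l:3, m:1, n:1
Odd-degree vertices: a, b, c, d, e, f, g, i, j, l, m, n.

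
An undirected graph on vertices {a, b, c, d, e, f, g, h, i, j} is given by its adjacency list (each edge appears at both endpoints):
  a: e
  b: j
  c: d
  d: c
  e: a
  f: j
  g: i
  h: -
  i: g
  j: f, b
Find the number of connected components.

Component: {h}
Component: {a, e}
Component: {c, d}
Component: {g, i}
Component: {b, f, j}

5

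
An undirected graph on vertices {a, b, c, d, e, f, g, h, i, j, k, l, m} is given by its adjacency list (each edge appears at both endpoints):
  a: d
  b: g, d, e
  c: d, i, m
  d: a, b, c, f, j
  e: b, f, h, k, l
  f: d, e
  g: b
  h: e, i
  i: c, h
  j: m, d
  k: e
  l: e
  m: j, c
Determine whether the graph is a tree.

No

|V| = 13, |E| = 15.
Connected but with 15 > 12 edges, so it has a cycle and is not a tree.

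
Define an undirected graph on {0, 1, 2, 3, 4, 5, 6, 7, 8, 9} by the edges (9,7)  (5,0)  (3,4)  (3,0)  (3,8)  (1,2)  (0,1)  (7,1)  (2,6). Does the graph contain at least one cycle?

No

The graph has 10 vertices, 9 edges, and 1 connected component.
Since 9 = 10 - 1, the graph is a forest and contains no cycle.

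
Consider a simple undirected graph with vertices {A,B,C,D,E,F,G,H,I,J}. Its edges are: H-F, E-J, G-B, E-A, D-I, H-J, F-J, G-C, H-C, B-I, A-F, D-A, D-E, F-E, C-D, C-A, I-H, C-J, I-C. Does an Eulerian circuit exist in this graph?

Yes

Degrees: A:4, B:2, C:6, D:4, E:4, F:4, G:2, H:4, I:4, J:4
All degrees are even and the non-isolated vertices are connected — an Eulerian circuit exists.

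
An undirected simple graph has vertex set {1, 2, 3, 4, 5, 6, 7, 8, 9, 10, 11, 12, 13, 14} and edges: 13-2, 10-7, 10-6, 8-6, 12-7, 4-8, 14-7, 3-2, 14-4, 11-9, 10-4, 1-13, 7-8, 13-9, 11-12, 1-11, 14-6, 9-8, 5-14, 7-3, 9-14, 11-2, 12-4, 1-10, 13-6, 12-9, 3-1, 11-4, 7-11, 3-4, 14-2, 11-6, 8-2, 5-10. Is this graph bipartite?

The cycle 9-12-11-9 has length 3, which is odd, so the graph is not bipartite.

No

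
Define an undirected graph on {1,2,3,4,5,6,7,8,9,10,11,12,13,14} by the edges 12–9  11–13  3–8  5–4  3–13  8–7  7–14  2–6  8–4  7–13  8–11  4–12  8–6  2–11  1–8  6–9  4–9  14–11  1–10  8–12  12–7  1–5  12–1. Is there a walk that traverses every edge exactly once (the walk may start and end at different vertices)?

No

Degrees: 1:4, 2:2, 3:2, 4:4, 5:2, 6:3, 7:4, 8:7, 9:3, 10:1, 11:4, 12:5, 13:3, 14:2
Odd-degree vertices: 6, 8, 9, 10, 12, 13 (6 total).
An Eulerian trail requires 0 or 2 odd-degree vertices; here there are 6.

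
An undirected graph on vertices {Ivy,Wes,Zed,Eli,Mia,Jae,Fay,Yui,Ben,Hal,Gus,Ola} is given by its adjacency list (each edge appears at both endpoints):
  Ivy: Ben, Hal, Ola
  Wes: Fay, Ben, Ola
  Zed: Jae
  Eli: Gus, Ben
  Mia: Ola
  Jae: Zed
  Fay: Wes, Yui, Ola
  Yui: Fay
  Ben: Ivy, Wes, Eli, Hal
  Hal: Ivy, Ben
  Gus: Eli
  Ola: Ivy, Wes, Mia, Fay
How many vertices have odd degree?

Degrees: Ivy:3, Wes:3, Zed:1, Eli:2, Mia:1, Jae:1, Fay:3, Yui:1, Ben:4, Hal:2, Gus:1, Ola:4
Odd-degree vertices: Ivy, Wes, Zed, Mia, Jae, Fay, Yui, Gus.

8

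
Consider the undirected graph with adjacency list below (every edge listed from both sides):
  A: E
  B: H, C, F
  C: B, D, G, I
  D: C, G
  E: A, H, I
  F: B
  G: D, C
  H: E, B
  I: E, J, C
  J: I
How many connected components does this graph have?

Component: {A, B, C, D, E, F, G, H, I, J}

1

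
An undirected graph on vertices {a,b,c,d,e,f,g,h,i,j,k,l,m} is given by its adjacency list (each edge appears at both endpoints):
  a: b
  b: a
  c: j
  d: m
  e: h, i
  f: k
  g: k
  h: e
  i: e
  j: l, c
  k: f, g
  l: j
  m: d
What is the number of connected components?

Component: {a, b}
Component: {d, m}
Component: {c, j, l}
Component: {e, h, i}
Component: {f, g, k}

5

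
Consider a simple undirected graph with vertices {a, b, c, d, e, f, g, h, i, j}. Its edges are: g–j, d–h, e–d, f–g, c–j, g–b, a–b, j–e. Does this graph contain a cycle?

|V| = 10, |E| = 8, number of components = 2.
A forest on 10 vertices with 2 components has exactly 8 edges, which matches — so no cycle.

No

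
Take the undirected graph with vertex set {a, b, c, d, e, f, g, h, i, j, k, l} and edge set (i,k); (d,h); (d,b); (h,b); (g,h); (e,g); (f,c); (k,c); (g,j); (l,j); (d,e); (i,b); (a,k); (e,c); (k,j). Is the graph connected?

Yes

Starting from a and exploring outward reaches every vertex (a, k, j, c, i, g, l, f, e, b, h, d); the graph is connected.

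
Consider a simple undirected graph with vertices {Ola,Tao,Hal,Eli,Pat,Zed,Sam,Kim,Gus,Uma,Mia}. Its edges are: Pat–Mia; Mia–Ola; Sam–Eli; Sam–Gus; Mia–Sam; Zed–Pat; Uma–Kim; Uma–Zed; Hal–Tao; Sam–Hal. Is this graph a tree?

The graph has 11 vertices and 10 edges.
It is connected with exactly 10 edges, hence acyclic — it is a tree.

Yes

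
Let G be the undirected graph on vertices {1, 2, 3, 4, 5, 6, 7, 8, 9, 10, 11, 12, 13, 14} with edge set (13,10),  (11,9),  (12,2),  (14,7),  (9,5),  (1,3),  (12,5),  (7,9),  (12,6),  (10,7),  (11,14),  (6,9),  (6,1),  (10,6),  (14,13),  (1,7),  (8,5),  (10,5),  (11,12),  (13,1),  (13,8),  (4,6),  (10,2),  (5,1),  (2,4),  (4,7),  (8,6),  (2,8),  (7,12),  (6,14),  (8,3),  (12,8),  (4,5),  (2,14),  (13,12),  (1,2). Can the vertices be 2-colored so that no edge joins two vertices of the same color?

No

The cycle 12-8-5-12 has length 3, which is odd, so the graph is not bipartite.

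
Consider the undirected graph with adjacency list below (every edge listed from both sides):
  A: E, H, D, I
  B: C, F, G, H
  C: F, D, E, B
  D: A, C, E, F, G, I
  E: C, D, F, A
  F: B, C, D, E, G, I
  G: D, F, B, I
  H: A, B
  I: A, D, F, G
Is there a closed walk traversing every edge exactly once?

Degrees: A:4, B:4, C:4, D:6, E:4, F:6, G:4, H:2, I:4
All degrees are even and the non-isolated vertices are connected — an Eulerian circuit exists.

Yes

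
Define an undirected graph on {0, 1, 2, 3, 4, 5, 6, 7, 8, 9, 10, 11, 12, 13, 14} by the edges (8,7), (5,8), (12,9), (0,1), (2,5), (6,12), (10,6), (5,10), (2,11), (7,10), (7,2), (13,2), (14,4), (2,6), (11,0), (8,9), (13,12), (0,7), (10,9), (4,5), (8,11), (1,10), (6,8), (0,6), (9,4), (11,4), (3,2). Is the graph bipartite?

Yes

Color {1, 3, 5, 6, 7, 9, 11, 13, 14} black and {0, 2, 4, 8, 10, 12} white. No edge joins two same-colored vertices, so the graph is bipartite.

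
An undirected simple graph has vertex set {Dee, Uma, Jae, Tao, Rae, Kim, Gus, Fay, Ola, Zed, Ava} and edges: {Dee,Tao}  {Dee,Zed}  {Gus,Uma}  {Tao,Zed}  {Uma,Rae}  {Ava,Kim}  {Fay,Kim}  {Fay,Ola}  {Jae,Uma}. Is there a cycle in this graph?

The graph has 11 vertices, 9 edges, and 3 connected components.
One cycle is Dee-Zed-Tao-Dee.

Yes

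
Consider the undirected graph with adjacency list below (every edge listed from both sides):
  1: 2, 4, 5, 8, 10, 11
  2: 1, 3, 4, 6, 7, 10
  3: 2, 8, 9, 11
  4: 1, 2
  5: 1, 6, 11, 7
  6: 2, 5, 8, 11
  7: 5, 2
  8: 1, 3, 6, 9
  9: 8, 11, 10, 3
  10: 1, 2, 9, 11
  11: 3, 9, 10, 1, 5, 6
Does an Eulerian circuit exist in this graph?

Yes

Degrees: 1:6, 2:6, 3:4, 4:2, 5:4, 6:4, 7:2, 8:4, 9:4, 10:4, 11:6
All degrees are even and the non-isolated vertices are connected — an Eulerian circuit exists.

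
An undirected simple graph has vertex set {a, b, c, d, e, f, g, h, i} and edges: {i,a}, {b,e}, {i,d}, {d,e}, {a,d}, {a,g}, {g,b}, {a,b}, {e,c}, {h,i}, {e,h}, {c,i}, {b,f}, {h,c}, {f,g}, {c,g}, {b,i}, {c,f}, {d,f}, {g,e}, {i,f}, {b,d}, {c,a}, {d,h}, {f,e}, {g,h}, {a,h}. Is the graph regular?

Yes

Degrees: a:6, b:6, c:6, d:6, e:6, f:6, g:6, h:6, i:6
All degrees equal 6; the graph is regular.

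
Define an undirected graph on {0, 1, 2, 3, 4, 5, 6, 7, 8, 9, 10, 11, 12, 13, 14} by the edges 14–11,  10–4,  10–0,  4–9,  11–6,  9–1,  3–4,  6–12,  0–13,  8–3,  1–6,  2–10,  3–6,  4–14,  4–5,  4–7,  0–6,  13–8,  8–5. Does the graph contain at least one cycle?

|V| = 15, |E| = 19, number of components = 1.
One cycle is 4-3-6-1-9-4.

Yes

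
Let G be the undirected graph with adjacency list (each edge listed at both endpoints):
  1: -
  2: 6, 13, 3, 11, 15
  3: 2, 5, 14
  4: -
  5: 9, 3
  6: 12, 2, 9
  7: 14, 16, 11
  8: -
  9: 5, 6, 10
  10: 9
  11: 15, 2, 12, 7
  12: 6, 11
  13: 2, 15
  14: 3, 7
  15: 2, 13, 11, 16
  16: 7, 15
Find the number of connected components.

Component: {1}
Component: {4}
Component: {8}
Component: {2, 3, 5, 6, 7, 9, 10, 11, 12, 13, 14, 15, 16}

4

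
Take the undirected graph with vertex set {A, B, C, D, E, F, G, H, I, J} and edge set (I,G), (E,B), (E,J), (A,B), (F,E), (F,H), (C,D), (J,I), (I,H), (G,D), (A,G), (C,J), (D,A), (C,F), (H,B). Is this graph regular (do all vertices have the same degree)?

Yes

Degrees: A:3, B:3, C:3, D:3, E:3, F:3, G:3, H:3, I:3, J:3
All degrees equal 3; the graph is regular.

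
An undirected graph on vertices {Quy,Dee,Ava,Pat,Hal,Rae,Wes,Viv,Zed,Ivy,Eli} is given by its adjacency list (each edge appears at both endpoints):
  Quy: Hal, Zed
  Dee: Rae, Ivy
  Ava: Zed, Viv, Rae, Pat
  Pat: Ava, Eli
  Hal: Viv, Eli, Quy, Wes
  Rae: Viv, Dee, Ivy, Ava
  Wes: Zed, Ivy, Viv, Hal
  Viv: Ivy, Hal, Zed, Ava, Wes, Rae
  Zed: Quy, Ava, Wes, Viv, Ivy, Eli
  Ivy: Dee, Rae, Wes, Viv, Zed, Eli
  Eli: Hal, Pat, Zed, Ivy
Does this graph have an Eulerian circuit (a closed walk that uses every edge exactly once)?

Yes

Degrees: Quy:2, Dee:2, Ava:4, Pat:2, Hal:4, Rae:4, Wes:4, Viv:6, Zed:6, Ivy:6, Eli:4
All degrees are even and the non-isolated vertices are connected — an Eulerian circuit exists.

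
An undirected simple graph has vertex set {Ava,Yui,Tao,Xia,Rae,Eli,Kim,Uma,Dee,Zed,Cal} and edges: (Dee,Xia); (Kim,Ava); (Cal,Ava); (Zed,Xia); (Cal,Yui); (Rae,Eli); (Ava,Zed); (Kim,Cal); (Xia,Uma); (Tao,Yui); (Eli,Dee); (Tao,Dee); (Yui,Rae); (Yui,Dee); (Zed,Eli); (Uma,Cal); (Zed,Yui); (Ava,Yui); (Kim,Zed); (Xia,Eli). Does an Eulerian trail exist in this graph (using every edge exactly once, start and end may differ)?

Yes

Degrees: Ava:4, Yui:6, Tao:2, Xia:4, Rae:2, Eli:4, Kim:3, Uma:2, Dee:4, Zed:5, Cal:4
Odd-degree vertices: Kim, Zed (2 total).
The non-isolated vertices are connected and exactly 2 have odd degree, so an Eulerian trail exists (from Kim to Zed).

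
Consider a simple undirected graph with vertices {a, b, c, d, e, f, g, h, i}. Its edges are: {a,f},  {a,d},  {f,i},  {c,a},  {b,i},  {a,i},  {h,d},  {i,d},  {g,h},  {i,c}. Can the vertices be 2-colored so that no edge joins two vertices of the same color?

The cycle d-a-i-d has length 3, which is odd, so the graph is not bipartite.

No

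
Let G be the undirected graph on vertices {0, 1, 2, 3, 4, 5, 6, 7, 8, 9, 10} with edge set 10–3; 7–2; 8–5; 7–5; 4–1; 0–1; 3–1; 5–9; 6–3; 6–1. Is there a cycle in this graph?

|V| = 11, |E| = 10, number of components = 2.
Since 10 > 11 - 2, a cycle must exist; for instance 1-6-3-1.

Yes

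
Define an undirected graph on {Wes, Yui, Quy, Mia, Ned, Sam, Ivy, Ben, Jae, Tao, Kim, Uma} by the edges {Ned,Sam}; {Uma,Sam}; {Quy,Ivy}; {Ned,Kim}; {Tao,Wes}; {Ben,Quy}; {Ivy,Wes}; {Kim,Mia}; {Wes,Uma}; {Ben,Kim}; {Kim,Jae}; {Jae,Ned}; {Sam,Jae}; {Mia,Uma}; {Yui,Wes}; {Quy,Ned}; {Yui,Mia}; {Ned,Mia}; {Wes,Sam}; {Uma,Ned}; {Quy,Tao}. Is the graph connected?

Yes

A breadth-first search from Wes visits Wes, Ivy, Yui, Uma, Tao, Sam, Quy, Mia, Ned, Jae, Ben, Kim — all 12 vertices — so the graph is connected.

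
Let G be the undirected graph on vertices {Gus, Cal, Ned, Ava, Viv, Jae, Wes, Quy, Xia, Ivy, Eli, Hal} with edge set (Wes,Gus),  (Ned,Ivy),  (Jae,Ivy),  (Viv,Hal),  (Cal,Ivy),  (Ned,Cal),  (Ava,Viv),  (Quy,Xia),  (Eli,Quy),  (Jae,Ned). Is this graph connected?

Component: {Gus, Wes}
Component: {Ava, Viv, Hal}
Component: {Quy, Xia, Eli}
Component: {Cal, Ned, Jae, Ivy}
There are 4 separate components, so the graph is not connected.

No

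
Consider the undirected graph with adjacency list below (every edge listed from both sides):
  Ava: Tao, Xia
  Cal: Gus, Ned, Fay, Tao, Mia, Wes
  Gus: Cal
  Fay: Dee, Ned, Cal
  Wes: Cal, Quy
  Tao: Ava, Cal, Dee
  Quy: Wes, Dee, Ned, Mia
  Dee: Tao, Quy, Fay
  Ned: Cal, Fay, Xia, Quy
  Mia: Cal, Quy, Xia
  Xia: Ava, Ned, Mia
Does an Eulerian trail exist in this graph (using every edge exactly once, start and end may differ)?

No

Degrees: Ava:2, Cal:6, Gus:1, Fay:3, Wes:2, Tao:3, Quy:4, Dee:3, Ned:4, Mia:3, Xia:3
Odd-degree vertices: Gus, Fay, Tao, Dee, Mia, Xia (6 total).
With 6 odd-degree vertices (more than two), no single trail can use every edge.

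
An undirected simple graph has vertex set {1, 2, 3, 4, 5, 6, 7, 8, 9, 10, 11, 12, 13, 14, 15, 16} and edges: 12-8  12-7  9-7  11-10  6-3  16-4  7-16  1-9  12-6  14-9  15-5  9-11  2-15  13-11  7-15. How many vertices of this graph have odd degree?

Degrees: 1:1, 2:1, 3:1, 4:1, 5:1, 6:2, 7:4, 8:1, 9:4, 10:1, 11:3, 12:3, 13:1, 14:1, 15:3, 16:2
Odd-degree vertices: 1, 2, 3, 4, 5, 8, 10, 11, 12, 13, 14, 15.

12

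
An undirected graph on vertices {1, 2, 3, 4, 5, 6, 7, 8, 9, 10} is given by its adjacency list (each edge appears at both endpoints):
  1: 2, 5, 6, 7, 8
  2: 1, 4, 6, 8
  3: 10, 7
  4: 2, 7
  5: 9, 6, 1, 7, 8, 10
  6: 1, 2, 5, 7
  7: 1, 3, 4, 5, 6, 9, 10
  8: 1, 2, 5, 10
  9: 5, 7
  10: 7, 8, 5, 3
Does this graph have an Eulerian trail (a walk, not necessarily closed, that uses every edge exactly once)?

Degrees: 1:5, 2:4, 3:2, 4:2, 5:6, 6:4, 7:7, 8:4, 9:2, 10:4
Odd-degree vertices: 1, 7 (2 total).
With 2 odd-degree vertices and all edges in one connected piece, an Eulerian trail exists (from 1 to 7).

Yes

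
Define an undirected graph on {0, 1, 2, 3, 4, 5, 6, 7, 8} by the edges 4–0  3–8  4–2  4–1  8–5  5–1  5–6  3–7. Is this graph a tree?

The graph has 9 vertices and 8 edges.
It is connected with exactly 8 edges, hence acyclic — it is a tree.

Yes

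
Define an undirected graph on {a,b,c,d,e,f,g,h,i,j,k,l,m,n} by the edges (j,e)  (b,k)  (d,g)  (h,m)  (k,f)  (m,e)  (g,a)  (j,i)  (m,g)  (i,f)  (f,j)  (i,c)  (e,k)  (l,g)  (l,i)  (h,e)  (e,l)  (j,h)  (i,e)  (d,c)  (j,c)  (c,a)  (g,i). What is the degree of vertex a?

Neighbors of a: c, g.

2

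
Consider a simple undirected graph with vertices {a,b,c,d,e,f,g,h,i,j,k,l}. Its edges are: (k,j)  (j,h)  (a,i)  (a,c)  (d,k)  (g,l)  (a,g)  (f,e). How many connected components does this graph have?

4

Component: {b}
Component: {e, f}
Component: {d, h, j, k}
Component: {a, c, g, i, l}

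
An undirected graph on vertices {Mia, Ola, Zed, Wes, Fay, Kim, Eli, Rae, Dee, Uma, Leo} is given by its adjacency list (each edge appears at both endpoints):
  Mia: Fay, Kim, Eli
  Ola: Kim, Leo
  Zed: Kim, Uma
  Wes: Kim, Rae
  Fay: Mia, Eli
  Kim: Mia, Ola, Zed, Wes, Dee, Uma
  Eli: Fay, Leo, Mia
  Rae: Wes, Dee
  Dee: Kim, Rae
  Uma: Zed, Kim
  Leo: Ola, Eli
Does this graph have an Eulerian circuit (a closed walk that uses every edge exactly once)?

Degrees: Mia:3, Ola:2, Zed:2, Wes:2, Fay:2, Kim:6, Eli:3, Rae:2, Dee:2, Uma:2, Leo:2
Mia, Eli have odd degree; an Eulerian circuit needs every degree to be even, so none exists.

No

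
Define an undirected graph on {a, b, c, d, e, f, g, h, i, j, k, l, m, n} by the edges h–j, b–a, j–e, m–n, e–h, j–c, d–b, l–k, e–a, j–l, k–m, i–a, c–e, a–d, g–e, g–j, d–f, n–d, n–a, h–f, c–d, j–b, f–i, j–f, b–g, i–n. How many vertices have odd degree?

8

Degrees: a:5, b:4, c:3, d:5, e:5, f:4, g:3, h:3, i:3, j:7, k:2, l:2, m:2, n:4
Odd-degree vertices: a, c, d, e, g, h, i, j.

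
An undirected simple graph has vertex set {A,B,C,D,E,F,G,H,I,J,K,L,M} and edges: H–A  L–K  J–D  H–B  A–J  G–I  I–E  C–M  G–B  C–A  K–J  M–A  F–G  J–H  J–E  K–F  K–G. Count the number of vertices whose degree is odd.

4

Degrees: A:4, B:2, C:2, D:1, E:2, F:2, G:4, H:3, I:2, J:5, K:4, L:1, M:2
Odd-degree vertices: D, H, J, L.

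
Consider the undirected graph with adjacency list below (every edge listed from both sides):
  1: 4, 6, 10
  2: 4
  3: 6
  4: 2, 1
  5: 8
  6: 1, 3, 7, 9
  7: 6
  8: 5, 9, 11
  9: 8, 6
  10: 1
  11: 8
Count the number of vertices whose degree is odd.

8

Degrees: 1:3, 2:1, 3:1, 4:2, 5:1, 6:4, 7:1, 8:3, 9:2, 10:1, 11:1
Odd-degree vertices: 1, 2, 3, 5, 7, 8, 10, 11.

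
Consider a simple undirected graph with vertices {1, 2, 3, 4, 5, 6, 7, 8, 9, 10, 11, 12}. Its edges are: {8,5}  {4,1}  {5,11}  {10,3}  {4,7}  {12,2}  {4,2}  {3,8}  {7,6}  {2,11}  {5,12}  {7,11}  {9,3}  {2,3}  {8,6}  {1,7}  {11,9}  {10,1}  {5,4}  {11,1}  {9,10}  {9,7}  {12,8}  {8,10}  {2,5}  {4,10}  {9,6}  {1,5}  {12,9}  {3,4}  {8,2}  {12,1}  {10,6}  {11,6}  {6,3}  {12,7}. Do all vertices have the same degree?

Degrees: 1:6, 2:6, 3:6, 4:6, 5:6, 6:6, 7:6, 8:6, 9:6, 10:6, 11:6, 12:6
All degrees equal 6; the graph is regular.

Yes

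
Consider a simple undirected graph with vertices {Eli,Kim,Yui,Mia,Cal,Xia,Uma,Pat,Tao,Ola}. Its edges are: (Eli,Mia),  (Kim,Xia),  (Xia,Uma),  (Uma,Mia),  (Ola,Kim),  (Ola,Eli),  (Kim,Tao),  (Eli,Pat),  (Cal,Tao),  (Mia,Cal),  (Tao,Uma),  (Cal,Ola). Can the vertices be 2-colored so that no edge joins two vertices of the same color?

Yes

Partition the vertices as {Yui, Mia, Xia, Pat, Tao, Ola} vs {Eli, Kim, Cal, Uma}. Each listed edge has one endpoint in each part, so the graph is bipartite.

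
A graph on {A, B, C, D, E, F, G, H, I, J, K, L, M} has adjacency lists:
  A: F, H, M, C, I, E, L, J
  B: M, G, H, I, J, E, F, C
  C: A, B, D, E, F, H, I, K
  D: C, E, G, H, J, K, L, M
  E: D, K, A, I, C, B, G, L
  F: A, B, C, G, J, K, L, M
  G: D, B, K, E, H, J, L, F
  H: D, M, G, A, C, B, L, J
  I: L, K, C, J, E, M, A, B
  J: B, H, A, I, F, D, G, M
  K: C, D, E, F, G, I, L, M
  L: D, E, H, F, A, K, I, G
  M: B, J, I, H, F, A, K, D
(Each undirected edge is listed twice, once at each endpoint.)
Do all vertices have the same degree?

Degrees: A:8, B:8, C:8, D:8, E:8, F:8, G:8, H:8, I:8, J:8, K:8, L:8, M:8
All degrees equal 8; the graph is regular.

Yes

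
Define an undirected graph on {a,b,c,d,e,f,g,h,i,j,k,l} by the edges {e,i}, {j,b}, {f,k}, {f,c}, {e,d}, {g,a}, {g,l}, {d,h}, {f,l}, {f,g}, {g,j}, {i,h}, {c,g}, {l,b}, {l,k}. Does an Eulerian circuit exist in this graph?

Degrees: a:1, b:2, c:2, d:2, e:2, f:4, g:5, h:2, i:2, j:2, k:2, l:4
Vertices with odd degree: a, g. An Eulerian circuit requires all degrees even.

No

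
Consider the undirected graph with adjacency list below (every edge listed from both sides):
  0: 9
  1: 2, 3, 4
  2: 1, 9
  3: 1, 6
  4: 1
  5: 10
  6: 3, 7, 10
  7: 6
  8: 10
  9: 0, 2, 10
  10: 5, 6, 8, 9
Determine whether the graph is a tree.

No

The graph has 11 vertices and 11 edges.
A tree on 11 vertices has exactly 10 edges; this graph has 11, so it contains a cycle and is not a tree.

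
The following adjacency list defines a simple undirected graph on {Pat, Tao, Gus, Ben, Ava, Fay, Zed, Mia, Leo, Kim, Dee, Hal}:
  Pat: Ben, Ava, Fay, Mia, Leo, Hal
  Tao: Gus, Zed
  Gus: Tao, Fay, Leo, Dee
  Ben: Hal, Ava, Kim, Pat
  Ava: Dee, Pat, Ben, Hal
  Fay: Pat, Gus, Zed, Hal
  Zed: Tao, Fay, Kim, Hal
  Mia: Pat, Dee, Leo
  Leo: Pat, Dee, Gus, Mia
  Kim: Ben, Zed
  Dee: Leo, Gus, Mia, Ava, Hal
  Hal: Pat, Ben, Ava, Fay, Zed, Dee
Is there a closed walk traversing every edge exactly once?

No

Degrees: Pat:6, Tao:2, Gus:4, Ben:4, Ava:4, Fay:4, Zed:4, Mia:3, Leo:4, Kim:2, Dee:5, Hal:6
Mia, Dee have odd degree; an Eulerian circuit needs every degree to be even, so none exists.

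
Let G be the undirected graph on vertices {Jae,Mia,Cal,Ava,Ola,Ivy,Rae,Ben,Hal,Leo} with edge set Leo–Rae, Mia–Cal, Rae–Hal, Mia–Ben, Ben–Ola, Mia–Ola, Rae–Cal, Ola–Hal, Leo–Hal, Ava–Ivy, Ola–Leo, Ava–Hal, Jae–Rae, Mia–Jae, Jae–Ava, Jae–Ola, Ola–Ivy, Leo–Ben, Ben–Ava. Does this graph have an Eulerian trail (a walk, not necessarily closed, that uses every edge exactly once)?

Yes

Degrees: Jae:4, Mia:4, Cal:2, Ava:4, Ola:6, Ivy:2, Rae:4, Ben:4, Hal:4, Leo:4
Odd-degree vertices: none (0 total).
The non-isolated vertices are connected and exactly 0 have odd degree, so an Eulerian trail exists.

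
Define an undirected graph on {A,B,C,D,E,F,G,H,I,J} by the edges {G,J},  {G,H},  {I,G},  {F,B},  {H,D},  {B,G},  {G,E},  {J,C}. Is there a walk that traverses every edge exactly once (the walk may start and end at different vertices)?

No

Degrees: A:0, B:2, C:1, D:1, E:1, F:1, G:5, H:2, I:1, J:2
Odd-degree vertices: C, D, E, F, G, I (6 total).
An Eulerian trail requires 0 or 2 odd-degree vertices; here there are 6.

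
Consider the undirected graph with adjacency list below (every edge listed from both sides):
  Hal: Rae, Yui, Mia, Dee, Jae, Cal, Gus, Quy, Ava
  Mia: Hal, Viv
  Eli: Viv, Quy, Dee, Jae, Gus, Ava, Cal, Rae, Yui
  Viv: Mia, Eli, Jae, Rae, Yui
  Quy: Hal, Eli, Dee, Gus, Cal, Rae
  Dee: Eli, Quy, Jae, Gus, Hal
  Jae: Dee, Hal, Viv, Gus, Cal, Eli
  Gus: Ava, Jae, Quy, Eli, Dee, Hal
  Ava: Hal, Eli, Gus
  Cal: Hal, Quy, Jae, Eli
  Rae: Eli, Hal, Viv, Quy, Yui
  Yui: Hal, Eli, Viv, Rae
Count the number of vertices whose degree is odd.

6

Degrees: Hal:9, Mia:2, Eli:9, Viv:5, Quy:6, Dee:5, Jae:6, Gus:6, Ava:3, Cal:4, Rae:5, Yui:4
Odd-degree vertices: Hal, Eli, Viv, Dee, Ava, Rae.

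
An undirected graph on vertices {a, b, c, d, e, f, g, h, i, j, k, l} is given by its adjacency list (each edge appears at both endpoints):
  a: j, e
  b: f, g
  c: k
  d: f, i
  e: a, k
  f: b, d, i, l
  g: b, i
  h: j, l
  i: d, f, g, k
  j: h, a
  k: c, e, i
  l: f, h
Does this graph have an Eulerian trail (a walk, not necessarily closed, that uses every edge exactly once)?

Yes

Degrees: a:2, b:2, c:1, d:2, e:2, f:4, g:2, h:2, i:4, j:2, k:3, l:2
Odd-degree vertices: c, k (2 total).
With 2 odd-degree vertices and all edges in one connected piece, an Eulerian trail exists (from c to k).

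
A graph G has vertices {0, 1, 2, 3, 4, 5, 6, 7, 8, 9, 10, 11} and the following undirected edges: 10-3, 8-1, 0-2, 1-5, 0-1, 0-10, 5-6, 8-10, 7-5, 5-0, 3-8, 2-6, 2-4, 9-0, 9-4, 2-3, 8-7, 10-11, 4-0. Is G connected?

Starting from 0 and exploring outward reaches every vertex (0, 5, 2, 10, 4, 9, 1, 6, 7, 3, 11, 8); the graph is connected.

Yes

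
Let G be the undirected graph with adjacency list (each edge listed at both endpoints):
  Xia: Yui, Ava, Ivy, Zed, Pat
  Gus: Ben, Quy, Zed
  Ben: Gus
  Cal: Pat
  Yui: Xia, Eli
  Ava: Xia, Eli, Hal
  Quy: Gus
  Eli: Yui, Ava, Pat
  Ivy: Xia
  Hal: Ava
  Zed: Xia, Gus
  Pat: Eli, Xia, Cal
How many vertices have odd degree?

10

Degrees: Xia:5, Gus:3, Ben:1, Cal:1, Yui:2, Ava:3, Quy:1, Eli:3, Ivy:1, Hal:1, Zed:2, Pat:3
Odd-degree vertices: Xia, Gus, Ben, Cal, Ava, Quy, Eli, Ivy, Hal, Pat.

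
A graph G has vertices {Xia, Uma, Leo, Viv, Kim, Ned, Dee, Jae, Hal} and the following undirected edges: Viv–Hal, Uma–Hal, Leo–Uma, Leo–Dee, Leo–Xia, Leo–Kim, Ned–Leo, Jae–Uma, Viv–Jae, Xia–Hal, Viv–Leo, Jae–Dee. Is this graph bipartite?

Yes

A valid 2-coloring puts {Leo, Jae, Hal} on one side and {Xia, Uma, Viv, Kim, Ned, Dee} on the other; every edge crosses between the two sides.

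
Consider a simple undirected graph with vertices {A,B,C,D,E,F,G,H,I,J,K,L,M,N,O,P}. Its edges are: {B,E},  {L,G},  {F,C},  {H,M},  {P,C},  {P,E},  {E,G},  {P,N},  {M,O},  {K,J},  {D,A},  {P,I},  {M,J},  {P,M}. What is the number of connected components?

2

Component: {A, D}
Component: {B, C, E, F, G, H, I, J, K, L, M, N, O, P}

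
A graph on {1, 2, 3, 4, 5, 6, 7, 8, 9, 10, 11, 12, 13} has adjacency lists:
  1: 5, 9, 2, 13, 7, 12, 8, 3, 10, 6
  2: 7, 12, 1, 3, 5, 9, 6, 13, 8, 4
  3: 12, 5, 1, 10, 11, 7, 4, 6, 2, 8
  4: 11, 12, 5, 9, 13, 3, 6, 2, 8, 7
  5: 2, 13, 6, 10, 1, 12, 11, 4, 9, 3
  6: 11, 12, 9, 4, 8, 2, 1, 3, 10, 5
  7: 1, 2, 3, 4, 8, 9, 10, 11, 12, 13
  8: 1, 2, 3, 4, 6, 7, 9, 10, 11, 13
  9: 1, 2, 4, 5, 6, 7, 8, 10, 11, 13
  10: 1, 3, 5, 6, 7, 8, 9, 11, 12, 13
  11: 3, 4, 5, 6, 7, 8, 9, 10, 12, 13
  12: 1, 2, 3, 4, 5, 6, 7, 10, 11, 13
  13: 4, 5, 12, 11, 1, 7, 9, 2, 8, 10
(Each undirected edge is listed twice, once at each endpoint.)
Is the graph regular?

Yes

Degrees: 1:10, 2:10, 3:10, 4:10, 5:10, 6:10, 7:10, 8:10, 9:10, 10:10, 11:10, 12:10, 13:10
Every vertex has degree 10, so the graph is 10-regular.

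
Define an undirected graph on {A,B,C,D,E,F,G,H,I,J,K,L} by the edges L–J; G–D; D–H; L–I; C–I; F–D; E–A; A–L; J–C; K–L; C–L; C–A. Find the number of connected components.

Component: {B}
Component: {D, F, G, H}
Component: {A, C, E, I, J, K, L}

3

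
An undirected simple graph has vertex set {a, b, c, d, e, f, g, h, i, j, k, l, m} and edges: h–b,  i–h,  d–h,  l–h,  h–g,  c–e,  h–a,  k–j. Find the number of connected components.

5

Component: {f}
Component: {m}
Component: {c, e}
Component: {j, k}
Component: {a, b, d, g, h, i, l}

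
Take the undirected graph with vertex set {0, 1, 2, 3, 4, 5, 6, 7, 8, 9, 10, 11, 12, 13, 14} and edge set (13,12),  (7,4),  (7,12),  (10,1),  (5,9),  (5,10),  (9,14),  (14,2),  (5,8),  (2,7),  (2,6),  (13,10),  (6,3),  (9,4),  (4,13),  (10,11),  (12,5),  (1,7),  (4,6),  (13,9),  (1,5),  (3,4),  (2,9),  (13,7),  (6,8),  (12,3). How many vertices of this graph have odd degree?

Degrees: 0:0, 1:3, 2:4, 3:3, 4:5, 5:5, 6:4, 7:5, 8:2, 9:5, 10:4, 11:1, 12:4, 13:5, 14:2
Odd-degree vertices: 1, 3, 4, 5, 7, 9, 11, 13.

8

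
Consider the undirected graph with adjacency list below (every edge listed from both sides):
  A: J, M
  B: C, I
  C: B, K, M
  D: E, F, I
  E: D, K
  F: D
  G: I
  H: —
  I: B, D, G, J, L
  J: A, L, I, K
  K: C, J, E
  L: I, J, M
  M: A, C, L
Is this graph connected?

No

Component: {H}
Component: {A, B, C, D, E, F, G, I, J, K, L, M}
There are 2 separate components, so the graph is not connected.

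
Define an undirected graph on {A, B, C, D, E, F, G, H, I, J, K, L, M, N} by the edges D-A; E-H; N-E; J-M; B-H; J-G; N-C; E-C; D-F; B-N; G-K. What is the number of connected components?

5

Component: {I}
Component: {L}
Component: {A, D, F}
Component: {G, J, K, M}
Component: {B, C, E, H, N}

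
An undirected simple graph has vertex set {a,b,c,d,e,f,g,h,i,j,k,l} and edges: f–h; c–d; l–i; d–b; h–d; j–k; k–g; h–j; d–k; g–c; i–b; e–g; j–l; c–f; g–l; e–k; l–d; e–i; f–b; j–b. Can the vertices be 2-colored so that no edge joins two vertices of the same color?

No

The cycle g-e-k-g has length 3, which is odd, so the graph is not bipartite.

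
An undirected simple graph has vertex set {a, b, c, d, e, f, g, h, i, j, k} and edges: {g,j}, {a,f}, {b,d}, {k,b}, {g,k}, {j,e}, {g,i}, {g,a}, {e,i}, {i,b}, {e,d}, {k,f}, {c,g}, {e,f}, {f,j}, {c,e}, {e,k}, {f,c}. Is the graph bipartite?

No

e-f-k-e is an odd cycle (length 3), and a bipartite graph can contain only even cycles.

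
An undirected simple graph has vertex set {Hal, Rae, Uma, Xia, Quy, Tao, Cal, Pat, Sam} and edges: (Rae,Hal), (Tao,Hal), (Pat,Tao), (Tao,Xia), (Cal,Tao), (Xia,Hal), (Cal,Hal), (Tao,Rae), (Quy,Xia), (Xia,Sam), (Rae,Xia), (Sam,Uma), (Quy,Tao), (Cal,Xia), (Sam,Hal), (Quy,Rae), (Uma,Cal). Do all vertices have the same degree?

No

Degrees: Hal:5, Rae:4, Uma:2, Xia:6, Quy:3, Tao:6, Cal:4, Pat:1, Sam:3
Degrees are not all equal (e.g. deg(Pat)=1 but deg(Xia)=6); not regular.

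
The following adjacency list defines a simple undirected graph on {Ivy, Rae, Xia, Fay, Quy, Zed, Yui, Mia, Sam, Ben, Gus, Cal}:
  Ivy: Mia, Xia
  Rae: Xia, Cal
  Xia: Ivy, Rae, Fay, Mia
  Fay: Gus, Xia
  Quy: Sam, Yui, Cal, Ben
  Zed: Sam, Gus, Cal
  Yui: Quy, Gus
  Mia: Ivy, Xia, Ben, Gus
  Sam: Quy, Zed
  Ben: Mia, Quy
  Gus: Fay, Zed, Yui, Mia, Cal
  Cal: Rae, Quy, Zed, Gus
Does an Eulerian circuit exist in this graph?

Degrees: Ivy:2, Rae:2, Xia:4, Fay:2, Quy:4, Zed:3, Yui:2, Mia:4, Sam:2, Ben:2, Gus:5, Cal:4
Vertices with odd degree: Zed, Gus. An Eulerian circuit requires all degrees even.

No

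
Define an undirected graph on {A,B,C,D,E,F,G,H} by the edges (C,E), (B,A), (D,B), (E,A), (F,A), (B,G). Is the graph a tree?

|V| = 8, |E| = 6.
It is not connected, so it is not a tree.

No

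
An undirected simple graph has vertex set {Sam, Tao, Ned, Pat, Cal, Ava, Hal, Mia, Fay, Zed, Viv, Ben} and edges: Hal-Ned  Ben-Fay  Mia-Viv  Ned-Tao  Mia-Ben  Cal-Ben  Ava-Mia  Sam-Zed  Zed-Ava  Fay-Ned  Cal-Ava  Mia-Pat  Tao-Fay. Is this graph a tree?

|V| = 12, |E| = 13.
Connected but with 13 > 11 edges, so it has a cycle and is not a tree.

No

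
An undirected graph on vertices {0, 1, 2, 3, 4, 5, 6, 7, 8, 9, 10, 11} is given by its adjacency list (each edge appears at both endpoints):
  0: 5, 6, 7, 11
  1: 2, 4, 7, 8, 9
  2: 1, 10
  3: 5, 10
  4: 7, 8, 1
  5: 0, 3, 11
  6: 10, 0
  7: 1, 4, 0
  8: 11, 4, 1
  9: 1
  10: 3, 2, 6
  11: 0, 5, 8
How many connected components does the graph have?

Component: {0, 1, 2, 3, 4, 5, 6, 7, 8, 9, 10, 11}

1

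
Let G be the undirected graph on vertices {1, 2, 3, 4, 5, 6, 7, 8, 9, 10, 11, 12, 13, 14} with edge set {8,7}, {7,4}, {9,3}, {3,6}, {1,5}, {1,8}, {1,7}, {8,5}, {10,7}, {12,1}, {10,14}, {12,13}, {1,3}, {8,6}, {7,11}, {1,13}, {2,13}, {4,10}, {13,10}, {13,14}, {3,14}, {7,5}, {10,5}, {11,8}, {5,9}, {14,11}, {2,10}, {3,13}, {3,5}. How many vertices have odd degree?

2

Degrees: 1:6, 2:2, 3:6, 4:2, 5:6, 6:2, 7:6, 8:5, 9:2, 10:6, 11:3, 12:2, 13:6, 14:4
Odd-degree vertices: 8, 11.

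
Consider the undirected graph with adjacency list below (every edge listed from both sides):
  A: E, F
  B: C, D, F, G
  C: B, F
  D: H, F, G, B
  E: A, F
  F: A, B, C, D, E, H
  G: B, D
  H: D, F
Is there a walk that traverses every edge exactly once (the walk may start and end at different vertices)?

Degrees: A:2, B:4, C:2, D:4, E:2, F:6, G:2, H:2
Odd-degree vertices: none (0 total).
With 0 odd-degree vertices and all edges in one connected piece, an Eulerian trail exists.

Yes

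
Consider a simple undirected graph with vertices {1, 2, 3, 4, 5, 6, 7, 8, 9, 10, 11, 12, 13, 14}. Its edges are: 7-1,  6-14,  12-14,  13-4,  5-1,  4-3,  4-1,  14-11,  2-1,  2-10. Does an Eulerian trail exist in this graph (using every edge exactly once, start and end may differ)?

No

Degrees: 1:4, 2:2, 3:1, 4:3, 5:1, 6:1, 7:1, 8:0, 9:0, 10:1, 11:1, 12:1, 13:1, 14:3
Odd-degree vertices: 3, 4, 5, 6, 7, 10, 11, 12, 13, 14 (10 total).
An Eulerian trail requires 0 or 2 odd-degree vertices; here there are 10.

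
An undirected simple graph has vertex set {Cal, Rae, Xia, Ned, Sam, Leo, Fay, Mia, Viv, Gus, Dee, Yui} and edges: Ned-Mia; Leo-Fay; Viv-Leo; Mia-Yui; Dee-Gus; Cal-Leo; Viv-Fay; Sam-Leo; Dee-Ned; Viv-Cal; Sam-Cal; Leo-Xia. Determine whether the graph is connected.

Component: {Rae}
Component: {Ned, Mia, Gus, Dee, Yui}
Component: {Cal, Xia, Sam, Leo, Fay, Viv}
No edge joins these 3 groups, so the graph is disconnected.

No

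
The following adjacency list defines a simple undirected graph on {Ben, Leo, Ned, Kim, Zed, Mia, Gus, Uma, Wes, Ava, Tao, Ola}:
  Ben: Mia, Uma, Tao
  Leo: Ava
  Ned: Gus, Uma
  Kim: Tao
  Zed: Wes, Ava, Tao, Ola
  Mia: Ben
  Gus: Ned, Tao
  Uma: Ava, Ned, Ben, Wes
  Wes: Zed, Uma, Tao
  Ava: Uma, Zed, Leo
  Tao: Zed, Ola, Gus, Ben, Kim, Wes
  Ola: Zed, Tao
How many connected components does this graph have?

Component: {Ben, Leo, Ned, Kim, Zed, Mia, Gus, Uma, Wes, Ava, Tao, Ola}

1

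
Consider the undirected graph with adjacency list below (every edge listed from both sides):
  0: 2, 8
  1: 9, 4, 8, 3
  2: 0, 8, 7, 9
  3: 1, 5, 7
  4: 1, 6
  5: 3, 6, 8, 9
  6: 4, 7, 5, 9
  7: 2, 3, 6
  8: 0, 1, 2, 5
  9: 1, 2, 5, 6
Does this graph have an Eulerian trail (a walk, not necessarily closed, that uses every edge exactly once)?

Yes

Degrees: 0:2, 1:4, 2:4, 3:3, 4:2, 5:4, 6:4, 7:3, 8:4, 9:4
Odd-degree vertices: 3, 7 (2 total).
With 2 odd-degree vertices and all edges in one connected piece, an Eulerian trail exists (from 3 to 7).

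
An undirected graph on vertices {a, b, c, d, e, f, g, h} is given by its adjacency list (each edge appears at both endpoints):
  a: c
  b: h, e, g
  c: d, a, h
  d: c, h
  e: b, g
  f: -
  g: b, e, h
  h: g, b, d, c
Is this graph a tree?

No

|V| = 8, |E| = 9.
It is not connected, so it is not a tree.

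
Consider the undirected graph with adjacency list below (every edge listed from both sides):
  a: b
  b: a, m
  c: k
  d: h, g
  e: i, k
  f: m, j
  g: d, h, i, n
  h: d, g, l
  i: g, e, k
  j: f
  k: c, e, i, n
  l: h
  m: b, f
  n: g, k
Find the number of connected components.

Component: {a, b, f, j, m}
Component: {c, d, e, g, h, i, k, l, n}

2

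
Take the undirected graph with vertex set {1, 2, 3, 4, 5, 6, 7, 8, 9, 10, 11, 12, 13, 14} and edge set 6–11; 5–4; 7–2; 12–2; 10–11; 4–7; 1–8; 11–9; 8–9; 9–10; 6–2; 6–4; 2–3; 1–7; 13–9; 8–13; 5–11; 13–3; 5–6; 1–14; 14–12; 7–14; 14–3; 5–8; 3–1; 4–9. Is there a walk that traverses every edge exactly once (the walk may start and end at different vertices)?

Yes

Degrees: 1:4, 2:4, 3:4, 4:4, 5:4, 6:4, 7:4, 8:4, 9:5, 10:2, 11:4, 12:2, 13:3, 14:4
Odd-degree vertices: 9, 13 (2 total).
With 2 odd-degree vertices and all edges in one connected piece, an Eulerian trail exists (from 9 to 13).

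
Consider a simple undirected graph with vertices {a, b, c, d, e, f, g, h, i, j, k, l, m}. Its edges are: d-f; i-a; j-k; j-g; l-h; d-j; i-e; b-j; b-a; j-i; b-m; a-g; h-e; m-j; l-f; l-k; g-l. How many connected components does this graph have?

Component: {c}
Component: {a, b, d, e, f, g, h, i, j, k, l, m}

2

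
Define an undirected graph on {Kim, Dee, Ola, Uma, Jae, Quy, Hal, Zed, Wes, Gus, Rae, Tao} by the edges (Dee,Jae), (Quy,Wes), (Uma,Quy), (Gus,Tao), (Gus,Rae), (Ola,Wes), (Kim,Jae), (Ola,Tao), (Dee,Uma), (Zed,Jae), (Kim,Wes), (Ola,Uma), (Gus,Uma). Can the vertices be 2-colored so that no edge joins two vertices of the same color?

A valid 2-coloring puts {Uma, Jae, Hal, Wes, Rae, Tao} on one side and {Kim, Dee, Ola, Quy, Zed, Gus} on the other; every edge crosses between the two sides.

Yes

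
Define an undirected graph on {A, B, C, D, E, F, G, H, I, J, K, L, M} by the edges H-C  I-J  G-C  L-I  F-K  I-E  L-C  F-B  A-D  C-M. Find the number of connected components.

3

Component: {A, D}
Component: {B, F, K}
Component: {C, E, G, H, I, J, L, M}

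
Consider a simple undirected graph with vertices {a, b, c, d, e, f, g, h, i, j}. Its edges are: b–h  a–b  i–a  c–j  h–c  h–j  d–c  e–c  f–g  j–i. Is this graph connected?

No

Component: {f, g}
Component: {a, b, c, d, e, h, i, j}
No edge joins these 2 groups, so the graph is disconnected.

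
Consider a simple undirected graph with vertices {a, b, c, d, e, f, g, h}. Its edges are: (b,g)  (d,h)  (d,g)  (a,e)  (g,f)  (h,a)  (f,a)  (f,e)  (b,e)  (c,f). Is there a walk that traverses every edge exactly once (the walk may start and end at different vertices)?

No

Degrees: a:3, b:2, c:1, d:2, e:3, f:4, g:3, h:2
Odd-degree vertices: a, c, e, g (4 total).
With 4 odd-degree vertices (more than two), no single trail can use every edge.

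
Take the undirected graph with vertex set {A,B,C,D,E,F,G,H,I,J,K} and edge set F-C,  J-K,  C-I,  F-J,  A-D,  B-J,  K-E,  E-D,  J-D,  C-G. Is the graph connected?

Component: {H}
Component: {A, B, C, D, E, F, G, I, J, K}
No edge joins these 2 groups, so the graph is disconnected.

No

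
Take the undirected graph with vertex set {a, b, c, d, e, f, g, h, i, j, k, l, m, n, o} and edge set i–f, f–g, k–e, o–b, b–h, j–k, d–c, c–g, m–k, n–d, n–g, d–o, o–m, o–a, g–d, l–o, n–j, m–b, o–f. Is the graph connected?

Yes

Starting from a and exploring outward reaches every vertex (a, o, m, d, f, l, b, k, c, n, g, i, h, e, j); the graph is connected.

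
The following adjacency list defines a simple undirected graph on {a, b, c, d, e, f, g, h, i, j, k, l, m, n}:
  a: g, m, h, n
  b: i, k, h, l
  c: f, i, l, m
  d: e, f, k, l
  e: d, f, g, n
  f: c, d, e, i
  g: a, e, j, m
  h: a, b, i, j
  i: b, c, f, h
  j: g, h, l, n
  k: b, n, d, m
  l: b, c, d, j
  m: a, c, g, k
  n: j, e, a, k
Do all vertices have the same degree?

Degrees: a:4, b:4, c:4, d:4, e:4, f:4, g:4, h:4, i:4, j:4, k:4, l:4, m:4, n:4
All degrees equal 4; the graph is regular.

Yes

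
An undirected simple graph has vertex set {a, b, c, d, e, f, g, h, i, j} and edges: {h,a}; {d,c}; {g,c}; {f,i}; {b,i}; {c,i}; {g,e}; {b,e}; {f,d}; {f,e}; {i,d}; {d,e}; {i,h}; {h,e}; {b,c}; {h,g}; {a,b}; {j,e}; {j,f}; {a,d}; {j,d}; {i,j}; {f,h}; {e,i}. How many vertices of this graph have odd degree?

Degrees: a:3, b:4, c:4, d:6, e:7, f:5, g:3, h:5, i:7, j:4
Odd-degree vertices: a, e, f, g, h, i.

6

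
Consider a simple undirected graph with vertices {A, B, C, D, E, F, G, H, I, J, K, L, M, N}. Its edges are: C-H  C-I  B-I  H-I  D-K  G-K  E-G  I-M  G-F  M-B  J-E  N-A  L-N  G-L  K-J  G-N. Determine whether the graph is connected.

Component: {B, C, H, I, M}
Component: {A, D, E, F, G, J, K, L, N}
There are 2 separate components, so the graph is not connected.

No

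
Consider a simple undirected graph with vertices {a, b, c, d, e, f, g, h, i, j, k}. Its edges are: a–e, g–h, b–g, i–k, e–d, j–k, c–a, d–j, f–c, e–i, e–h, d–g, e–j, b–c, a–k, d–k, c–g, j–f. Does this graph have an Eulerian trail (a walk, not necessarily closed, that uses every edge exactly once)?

Yes

Degrees: a:3, b:2, c:4, d:4, e:5, f:2, g:4, h:2, i:2, j:4, k:4
Odd-degree vertices: a, e (2 total).
The non-isolated vertices are connected and exactly 2 have odd degree, so an Eulerian trail exists (from a to e).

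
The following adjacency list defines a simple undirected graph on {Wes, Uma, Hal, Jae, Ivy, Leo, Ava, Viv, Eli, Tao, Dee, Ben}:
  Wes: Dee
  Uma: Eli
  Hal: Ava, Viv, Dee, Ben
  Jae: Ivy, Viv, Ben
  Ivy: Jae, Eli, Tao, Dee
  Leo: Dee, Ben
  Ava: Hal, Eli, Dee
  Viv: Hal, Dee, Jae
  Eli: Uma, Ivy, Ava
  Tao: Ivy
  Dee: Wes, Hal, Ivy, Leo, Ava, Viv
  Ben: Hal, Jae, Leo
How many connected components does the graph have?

1

Component: {Wes, Uma, Hal, Jae, Ivy, Leo, Ava, Viv, Eli, Tao, Dee, Ben}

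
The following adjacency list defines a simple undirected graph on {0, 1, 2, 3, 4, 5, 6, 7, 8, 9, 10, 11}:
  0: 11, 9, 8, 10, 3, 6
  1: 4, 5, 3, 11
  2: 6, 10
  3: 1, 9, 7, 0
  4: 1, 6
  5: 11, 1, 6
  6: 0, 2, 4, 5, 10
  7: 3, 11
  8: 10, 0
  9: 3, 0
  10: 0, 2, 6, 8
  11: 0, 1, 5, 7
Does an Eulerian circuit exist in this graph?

Degrees: 0:6, 1:4, 2:2, 3:4, 4:2, 5:3, 6:5, 7:2, 8:2, 9:2, 10:4, 11:4
5, 6 have odd degree; an Eulerian circuit needs every degree to be even, so none exists.

No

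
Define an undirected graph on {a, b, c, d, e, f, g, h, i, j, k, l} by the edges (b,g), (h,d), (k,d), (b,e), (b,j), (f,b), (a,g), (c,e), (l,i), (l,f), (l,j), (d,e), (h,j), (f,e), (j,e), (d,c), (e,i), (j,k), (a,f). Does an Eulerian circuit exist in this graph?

No

Degrees: a:2, b:4, c:2, d:4, e:6, f:4, g:2, h:2, i:2, j:5, k:2, l:3
Vertices with odd degree: j, l. An Eulerian circuit requires all degrees even.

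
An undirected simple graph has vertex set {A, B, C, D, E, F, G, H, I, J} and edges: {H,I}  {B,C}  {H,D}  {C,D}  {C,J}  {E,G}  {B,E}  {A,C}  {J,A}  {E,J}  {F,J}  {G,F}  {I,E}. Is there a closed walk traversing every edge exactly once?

Yes

Degrees: A:2, B:2, C:4, D:2, E:4, F:2, G:2, H:2, I:2, J:4
Every vertex has even degree and the edges form a single connected piece, so an Eulerian circuit exists.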